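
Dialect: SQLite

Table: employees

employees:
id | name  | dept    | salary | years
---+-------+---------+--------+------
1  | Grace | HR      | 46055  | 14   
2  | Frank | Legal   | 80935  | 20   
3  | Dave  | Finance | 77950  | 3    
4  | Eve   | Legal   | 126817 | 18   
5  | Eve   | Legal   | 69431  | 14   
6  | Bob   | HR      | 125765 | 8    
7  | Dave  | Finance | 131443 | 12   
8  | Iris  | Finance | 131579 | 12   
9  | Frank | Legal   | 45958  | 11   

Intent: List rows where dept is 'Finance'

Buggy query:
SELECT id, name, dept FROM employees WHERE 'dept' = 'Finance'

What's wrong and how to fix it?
Bug: Single quotes denote string literals in SQL; the column name is being compared as a constant string

Fix: Reference the column as dept without single quotes

Corrected query:
SELECT id, name, dept FROM employees WHERE dept = 'Finance'

Result:
id | name | dept   
---+------+--------
3  | Dave | Finance
7  | Dave | Finance
8  | Iris | Finance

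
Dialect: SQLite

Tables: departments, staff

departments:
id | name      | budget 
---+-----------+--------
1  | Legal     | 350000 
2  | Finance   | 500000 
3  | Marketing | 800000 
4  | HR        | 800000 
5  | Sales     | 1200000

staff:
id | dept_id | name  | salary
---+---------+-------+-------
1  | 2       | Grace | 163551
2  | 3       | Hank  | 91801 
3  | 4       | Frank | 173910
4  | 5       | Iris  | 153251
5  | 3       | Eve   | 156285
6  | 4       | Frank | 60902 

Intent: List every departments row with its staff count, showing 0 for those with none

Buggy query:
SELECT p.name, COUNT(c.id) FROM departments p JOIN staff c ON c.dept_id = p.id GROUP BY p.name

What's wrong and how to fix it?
Bug: An inner join excludes parents with zero children

Fix: Switch to LEFT JOIN to retain unmatched parent rows

Corrected query:
SELECT p.name, COUNT(c.id) FROM departments p LEFT JOIN staff c ON c.dept_id = p.id GROUP BY p.name

Result:
name      | COUNT(c.id)
----------+------------
Finance   | 1          
HR        | 2          
Legal     | 0          
Marketing | 2          
Sales     | 1          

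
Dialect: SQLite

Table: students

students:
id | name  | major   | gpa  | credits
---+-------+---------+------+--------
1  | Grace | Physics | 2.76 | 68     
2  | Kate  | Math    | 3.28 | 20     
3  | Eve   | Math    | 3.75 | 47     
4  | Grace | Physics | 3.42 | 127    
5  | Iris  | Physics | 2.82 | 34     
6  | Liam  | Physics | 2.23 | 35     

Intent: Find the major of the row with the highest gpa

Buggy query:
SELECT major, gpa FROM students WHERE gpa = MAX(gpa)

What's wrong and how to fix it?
Bug: WHERE is evaluated per row; an aggregate over the whole table isn't defined there

Fix: Use a subquery: WHERE gpa = (SELECT MAX(gpa) FROM students)

Corrected query:
SELECT major, gpa FROM students WHERE gpa = (SELECT MAX(gpa) FROM students)

Result:
major | gpa 
------+-----
Math  | 3.75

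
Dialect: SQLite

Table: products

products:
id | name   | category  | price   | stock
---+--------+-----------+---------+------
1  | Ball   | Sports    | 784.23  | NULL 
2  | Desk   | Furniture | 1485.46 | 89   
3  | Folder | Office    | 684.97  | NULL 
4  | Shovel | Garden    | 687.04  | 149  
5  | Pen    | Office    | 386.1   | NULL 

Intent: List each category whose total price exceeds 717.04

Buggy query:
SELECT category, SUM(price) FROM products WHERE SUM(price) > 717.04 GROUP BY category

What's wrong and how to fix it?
Bug: WHERE runs before GROUP BY, so aggregates aren't available there

Fix: Move the aggregate condition to a HAVING clause

Corrected query:
SELECT category, SUM(price) FROM products GROUP BY category HAVING SUM(price) > 717.04

Result:
category  | SUM(price)
----------+-----------
Furniture | 1485.46   
Office    | 1071.07   
Sports    | 784.23    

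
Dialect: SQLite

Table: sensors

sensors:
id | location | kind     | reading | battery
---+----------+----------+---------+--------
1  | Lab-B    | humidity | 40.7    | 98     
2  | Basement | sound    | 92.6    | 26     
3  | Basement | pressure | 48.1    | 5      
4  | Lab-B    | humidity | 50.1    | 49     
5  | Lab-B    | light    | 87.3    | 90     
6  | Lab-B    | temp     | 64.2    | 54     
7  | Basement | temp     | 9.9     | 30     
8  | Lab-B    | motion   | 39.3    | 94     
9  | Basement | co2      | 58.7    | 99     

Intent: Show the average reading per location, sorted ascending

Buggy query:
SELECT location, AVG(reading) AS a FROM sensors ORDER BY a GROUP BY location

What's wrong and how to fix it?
Bug: GROUP BY must precede ORDER BY

Fix: Reorder: SELECT … FROM … GROUP BY … ORDER BY …

Corrected query:
SELECT location, AVG(reading) AS a FROM sensors GROUP BY location ORDER BY a

Result:
location | a     
---------+-------
Basement | 52.325
Lab-B    | 56.32 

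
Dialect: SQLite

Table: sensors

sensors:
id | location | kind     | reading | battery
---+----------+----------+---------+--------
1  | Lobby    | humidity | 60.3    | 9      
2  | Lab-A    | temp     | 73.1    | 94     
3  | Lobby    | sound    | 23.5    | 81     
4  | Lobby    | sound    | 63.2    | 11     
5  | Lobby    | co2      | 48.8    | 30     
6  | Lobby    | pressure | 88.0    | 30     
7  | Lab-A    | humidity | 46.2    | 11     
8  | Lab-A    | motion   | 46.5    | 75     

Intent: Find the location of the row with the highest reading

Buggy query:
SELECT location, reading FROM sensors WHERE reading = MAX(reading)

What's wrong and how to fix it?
Bug: MAX(reading) is an aggregate and cannot be used directly in WHERE

Fix: Use a subquery: WHERE reading = (SELECT MAX(reading) FROM sensors)

Corrected query:
SELECT location, reading FROM sensors WHERE reading = (SELECT MAX(reading) FROM sensors)

Result:
location | reading
---------+--------
Lobby    | 88     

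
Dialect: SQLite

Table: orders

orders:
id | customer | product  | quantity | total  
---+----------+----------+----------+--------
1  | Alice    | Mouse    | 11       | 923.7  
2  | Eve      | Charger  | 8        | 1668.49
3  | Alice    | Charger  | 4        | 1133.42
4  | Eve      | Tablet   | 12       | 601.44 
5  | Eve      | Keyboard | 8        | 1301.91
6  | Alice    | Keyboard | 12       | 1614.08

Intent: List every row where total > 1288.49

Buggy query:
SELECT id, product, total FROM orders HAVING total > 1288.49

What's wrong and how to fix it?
Bug: This is a non-aggregate query (no GROUP BY, no aggregates), so in SQLite the HAVING clause is invalid here; a row-level condition belongs in WHERE

Fix: Replace HAVING with WHERE since the condition applies to individual rows

Corrected query:
SELECT id, product, total FROM orders WHERE total > 1288.49

Result:
id | product  | total  
---+----------+--------
2  | Charger  | 1668.49
5  | Keyboard | 1301.91
6  | Keyboard | 1614.08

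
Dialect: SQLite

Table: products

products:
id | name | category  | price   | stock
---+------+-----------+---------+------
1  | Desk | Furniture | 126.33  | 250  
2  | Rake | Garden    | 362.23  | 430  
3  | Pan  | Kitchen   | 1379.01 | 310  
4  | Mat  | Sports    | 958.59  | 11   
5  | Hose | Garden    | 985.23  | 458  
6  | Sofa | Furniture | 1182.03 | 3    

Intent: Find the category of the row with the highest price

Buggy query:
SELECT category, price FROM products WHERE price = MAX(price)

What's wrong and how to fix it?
Bug: WHERE is evaluated per row; an aggregate over the whole table isn't defined there

Fix: Use a subquery: WHERE price = (SELECT MAX(price) FROM products)

Corrected query:
SELECT category, price FROM products WHERE price = (SELECT MAX(price) FROM products)

Result:
category | price  
---------+--------
Kitchen  | 1379.01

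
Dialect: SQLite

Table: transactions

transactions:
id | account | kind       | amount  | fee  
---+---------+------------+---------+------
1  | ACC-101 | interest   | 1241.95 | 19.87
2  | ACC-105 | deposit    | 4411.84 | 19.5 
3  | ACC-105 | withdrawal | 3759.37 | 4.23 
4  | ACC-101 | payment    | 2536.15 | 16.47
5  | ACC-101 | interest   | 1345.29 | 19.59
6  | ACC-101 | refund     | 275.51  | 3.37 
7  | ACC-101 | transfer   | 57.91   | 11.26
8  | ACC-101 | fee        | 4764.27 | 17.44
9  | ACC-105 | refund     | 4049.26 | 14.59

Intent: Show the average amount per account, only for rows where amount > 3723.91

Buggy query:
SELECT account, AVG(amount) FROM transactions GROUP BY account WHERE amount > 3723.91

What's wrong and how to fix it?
Bug: Row-level WHERE must come before GROUP BY in the clause order

Fix: Place WHERE between FROM and GROUP BY

Corrected query:
SELECT account, AVG(amount) FROM transactions WHERE amount > 3723.91 GROUP BY account

Result:
account | AVG(amount)
--------+------------
ACC-101 | 4764.27    
ACC-105 | 4073.49    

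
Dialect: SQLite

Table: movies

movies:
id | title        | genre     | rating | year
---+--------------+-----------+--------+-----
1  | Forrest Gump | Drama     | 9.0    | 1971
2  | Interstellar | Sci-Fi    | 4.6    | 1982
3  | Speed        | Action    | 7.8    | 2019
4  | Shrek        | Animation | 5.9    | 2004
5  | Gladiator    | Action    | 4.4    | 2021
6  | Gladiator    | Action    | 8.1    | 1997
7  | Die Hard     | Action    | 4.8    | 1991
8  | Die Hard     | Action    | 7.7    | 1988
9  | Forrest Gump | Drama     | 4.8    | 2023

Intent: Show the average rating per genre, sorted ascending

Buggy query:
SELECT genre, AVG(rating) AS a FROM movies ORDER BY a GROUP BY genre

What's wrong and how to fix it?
Bug: GROUP BY must precede ORDER BY

Fix: Reorder: SELECT … FROM … GROUP BY … ORDER BY …

Corrected query:
SELECT genre, AVG(rating) AS a FROM movies GROUP BY genre ORDER BY a

Result:
genre     | a   
----------+-----
Sci-Fi    | 4.6 
Animation | 5.9 
Action    | 6.56
Drama     | 6.9 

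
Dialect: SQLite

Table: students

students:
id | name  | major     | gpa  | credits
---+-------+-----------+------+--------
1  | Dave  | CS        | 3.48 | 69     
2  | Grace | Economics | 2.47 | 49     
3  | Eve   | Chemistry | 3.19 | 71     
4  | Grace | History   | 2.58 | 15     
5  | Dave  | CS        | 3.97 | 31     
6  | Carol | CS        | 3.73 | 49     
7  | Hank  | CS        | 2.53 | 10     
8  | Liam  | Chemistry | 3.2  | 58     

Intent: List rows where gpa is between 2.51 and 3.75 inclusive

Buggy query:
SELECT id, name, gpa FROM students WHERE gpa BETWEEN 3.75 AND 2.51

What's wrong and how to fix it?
Bug: The bounds are reversed; BETWEEN a AND b requires a <= b to match anything

Fix: Swap the bounds so the smaller value comes first

Corrected query:
SELECT id, name, gpa FROM students WHERE gpa BETWEEN 2.51 AND 3.75

Result:
id | name  | gpa 
---+-------+-----
1  | Dave  | 3.48
3  | Eve   | 3.19
4  | Grace | 2.58
6  | Carol | 3.73
7  | Hank  | 2.53
8  | Liam  | 3.2 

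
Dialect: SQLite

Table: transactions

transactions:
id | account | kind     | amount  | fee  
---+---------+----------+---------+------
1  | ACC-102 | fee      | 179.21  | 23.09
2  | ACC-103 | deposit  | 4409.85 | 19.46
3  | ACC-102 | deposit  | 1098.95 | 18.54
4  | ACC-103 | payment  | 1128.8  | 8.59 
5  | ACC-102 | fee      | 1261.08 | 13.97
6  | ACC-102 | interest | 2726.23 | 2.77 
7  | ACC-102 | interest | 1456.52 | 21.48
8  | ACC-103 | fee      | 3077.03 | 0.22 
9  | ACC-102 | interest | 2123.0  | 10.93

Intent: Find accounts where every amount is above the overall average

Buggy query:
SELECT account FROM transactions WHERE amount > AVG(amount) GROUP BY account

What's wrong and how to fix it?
Bug: WHERE evaluates per row before aggregation, so AVG() is unavailable

Fix: Compute the overall average in a scalar subquery and compare each group's MIN against it in HAVING

Corrected query:
SELECT account FROM transactions GROUP BY account HAVING MIN(amount) > (SELECT AVG(amount) FROM transactions)

Result:
(no rows)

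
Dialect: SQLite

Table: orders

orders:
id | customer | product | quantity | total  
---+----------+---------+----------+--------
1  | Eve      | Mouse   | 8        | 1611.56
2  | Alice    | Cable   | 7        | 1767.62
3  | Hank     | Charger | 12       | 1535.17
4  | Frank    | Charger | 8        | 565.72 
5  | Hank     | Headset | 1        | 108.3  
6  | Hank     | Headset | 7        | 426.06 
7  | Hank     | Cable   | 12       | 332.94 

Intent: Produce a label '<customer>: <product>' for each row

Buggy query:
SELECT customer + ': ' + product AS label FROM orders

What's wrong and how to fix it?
Bug: '+' is numeric addition; on text columns SQLite converts them to 0 instead of concatenating

Fix: Use the || operator for string concatenation

Corrected query:
SELECT customer || ': ' || product AS label FROM orders

Result:
label         
--------------
Eve: Mouse    
Alice: Cable  
Hank: Charger 
Frank: Charger
Hank: Headset 
Hank: Headset 
Hank: Cable   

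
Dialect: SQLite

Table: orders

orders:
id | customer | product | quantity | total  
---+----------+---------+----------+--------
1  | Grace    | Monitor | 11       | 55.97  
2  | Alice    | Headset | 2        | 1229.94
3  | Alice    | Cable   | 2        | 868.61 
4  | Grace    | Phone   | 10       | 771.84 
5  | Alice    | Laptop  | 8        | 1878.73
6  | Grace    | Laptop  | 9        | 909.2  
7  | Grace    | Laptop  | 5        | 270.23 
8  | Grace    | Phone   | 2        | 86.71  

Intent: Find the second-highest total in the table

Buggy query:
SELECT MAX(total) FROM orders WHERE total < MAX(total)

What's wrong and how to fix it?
Bug: The inner MAX is an aggregate inside WHERE, which is not allowed

Fix: Compute the overall MAX in a subquery, then take MAX of rows below it

Corrected query:
SELECT MAX(total) FROM orders WHERE total < (SELECT MAX(total) FROM orders)

Result:
MAX(total)
----------
1229.94   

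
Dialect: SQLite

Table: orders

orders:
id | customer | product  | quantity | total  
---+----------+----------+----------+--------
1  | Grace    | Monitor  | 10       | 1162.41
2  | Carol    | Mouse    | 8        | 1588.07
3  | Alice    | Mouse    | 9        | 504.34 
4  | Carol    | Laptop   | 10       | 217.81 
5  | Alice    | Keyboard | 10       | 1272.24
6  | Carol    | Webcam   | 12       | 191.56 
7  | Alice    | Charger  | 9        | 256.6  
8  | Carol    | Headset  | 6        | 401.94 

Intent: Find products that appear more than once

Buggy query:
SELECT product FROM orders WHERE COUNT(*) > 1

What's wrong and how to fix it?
Bug: COUNT(*) is an aggregate and cannot be used in WHERE

Fix: GROUP BY product, then filter groups with HAVING COUNT(*) > 1

Corrected query:
SELECT product FROM orders GROUP BY product HAVING COUNT(*) > 1

Result:
product
-------
Mouse  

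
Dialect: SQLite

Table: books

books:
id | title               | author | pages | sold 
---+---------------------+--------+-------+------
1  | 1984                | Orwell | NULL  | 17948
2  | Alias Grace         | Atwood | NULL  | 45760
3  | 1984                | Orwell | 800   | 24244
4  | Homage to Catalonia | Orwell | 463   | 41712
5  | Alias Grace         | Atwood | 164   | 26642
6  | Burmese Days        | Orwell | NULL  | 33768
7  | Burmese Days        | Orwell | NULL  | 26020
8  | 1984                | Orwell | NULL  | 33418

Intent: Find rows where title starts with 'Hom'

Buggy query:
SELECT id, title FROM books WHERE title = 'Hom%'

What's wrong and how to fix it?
Bug: Wildcards only work with LIKE; '=' treats '%' as a literal character

Fix: Replace '=' with LIKE so 'Hom%' is treated as a pattern

Corrected query:
SELECT id, title FROM books WHERE title LIKE 'Hom%'

Result:
id | title              
---+--------------------
4  | Homage to Catalonia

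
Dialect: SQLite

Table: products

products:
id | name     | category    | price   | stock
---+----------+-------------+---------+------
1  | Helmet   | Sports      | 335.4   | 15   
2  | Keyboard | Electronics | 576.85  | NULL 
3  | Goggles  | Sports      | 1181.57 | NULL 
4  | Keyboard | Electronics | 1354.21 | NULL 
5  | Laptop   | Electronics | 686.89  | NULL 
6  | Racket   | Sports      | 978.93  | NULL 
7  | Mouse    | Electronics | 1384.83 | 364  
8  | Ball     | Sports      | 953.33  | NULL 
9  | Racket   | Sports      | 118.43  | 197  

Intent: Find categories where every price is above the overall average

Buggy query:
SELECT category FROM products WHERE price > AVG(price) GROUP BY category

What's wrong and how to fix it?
Bug: WHERE evaluates per row before aggregation, so AVG() is unavailable

Fix: Use a subquery for AVG and a HAVING MIN(...) filter so the condition holds for every row in the group

Corrected query:
SELECT category FROM products GROUP BY category HAVING MIN(price) > (SELECT AVG(price) FROM products)

Result:
(no rows)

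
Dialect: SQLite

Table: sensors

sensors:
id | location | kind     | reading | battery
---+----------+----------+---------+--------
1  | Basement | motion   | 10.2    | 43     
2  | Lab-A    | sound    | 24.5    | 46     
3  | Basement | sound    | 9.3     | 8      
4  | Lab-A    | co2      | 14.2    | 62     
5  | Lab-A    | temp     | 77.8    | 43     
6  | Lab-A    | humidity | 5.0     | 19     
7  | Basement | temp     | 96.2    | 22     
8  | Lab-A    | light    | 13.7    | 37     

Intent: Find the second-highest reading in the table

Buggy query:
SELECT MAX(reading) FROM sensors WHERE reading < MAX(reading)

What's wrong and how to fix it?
Bug: MAX(reading) on the right of the comparison is an aggregate-in-WHERE error

Fix: Put the inner MAX in a scalar subquery

Corrected query:
SELECT MAX(reading) FROM sensors WHERE reading < (SELECT MAX(reading) FROM sensors)

Result:
MAX(reading)
------------
77.8        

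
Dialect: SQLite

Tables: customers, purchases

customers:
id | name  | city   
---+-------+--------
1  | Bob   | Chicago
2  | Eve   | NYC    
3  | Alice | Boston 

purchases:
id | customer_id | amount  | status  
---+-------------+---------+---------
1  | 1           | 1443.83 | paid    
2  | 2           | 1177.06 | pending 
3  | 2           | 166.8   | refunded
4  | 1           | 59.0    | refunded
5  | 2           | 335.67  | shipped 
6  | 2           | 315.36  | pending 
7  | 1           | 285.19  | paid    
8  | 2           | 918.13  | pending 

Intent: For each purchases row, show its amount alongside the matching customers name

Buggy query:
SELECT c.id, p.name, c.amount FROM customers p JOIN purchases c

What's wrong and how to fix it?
Bug: Missing join condition: each purchases row is matched to all customers rows instead of just its own

Fix: Specify the join condition linking the foreign key to the parent id

Corrected query:
SELECT c.id, p.name, c.amount FROM customers p JOIN purchases c ON c.customer_id = p.id

Result:
id | name | amount 
---+------+--------
1  | Bob  | 1443.83
2  | Eve  | 1177.06
3  | Eve  | 166.8  
4  | Bob  | 59     
5  | Eve  | 335.67 
6  | Eve  | 315.36 
7  | Bob  | 285.19 
8  | Eve  | 918.13 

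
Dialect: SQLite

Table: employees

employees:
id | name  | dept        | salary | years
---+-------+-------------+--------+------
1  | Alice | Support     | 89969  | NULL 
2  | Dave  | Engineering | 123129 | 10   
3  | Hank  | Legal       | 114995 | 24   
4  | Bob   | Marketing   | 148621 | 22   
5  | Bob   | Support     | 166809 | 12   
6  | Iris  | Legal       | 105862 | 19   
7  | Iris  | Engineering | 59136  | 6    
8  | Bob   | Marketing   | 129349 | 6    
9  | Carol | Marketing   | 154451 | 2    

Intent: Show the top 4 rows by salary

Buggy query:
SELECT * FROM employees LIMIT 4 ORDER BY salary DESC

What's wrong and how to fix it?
Bug: ORDER BY cannot follow LIMIT; LIMIT is the final clause

Fix: Sort with ORDER BY, then apply LIMIT

Corrected query:
SELECT * FROM employees ORDER BY salary DESC LIMIT 4

Result:
id | name  | dept      | salary | years
---+-------+-----------+--------+------
5  | Bob   | Support   | 166809 | 12   
9  | Carol | Marketing | 154451 | 2    
4  | Bob   | Marketing | 148621 | 22   
8  | Bob   | Marketing | 129349 | 6    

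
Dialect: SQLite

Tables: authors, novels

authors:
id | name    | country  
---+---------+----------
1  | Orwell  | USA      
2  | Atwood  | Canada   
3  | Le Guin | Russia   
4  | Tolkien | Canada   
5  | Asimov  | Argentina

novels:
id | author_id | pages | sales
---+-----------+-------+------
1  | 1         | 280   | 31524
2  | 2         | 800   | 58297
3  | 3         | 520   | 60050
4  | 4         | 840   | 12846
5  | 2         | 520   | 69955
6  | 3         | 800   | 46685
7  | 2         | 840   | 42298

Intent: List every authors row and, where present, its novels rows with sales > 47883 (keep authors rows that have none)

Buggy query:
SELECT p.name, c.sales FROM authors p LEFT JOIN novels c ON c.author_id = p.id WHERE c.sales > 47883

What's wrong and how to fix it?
Bug: Filtering c.sales in WHERE discards the NULL rows produced by LEFT JOIN, turning it into an inner join

Fix: Put 'c.sales > 47883' in the JOIN's ON clause instead of WHERE

Corrected query:
SELECT p.name, c.sales FROM authors p LEFT JOIN novels c ON c.author_id = p.id AND c.sales > 47883

Result:
name    | sales
--------+------
Orwell  | NULL 
Atwood  | 58297
Atwood  | 69955
Le Guin | 60050
Tolkien | NULL 
Asimov  | NULL 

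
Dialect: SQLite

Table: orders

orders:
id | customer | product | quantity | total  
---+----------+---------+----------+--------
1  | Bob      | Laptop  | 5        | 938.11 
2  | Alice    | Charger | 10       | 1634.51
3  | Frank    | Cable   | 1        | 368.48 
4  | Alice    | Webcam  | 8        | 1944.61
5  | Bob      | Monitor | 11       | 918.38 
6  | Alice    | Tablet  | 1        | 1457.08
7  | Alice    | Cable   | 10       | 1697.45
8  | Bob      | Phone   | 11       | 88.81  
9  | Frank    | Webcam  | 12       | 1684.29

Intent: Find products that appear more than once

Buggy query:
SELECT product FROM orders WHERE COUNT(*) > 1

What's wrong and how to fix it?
Bug: WHERE can't reference COUNT(*); aggregates are computed after WHERE

Fix: GROUP BY product, then filter groups with HAVING COUNT(*) > 1

Corrected query:
SELECT product FROM orders GROUP BY product HAVING COUNT(*) > 1

Result:
product
-------
Cable  
Webcam 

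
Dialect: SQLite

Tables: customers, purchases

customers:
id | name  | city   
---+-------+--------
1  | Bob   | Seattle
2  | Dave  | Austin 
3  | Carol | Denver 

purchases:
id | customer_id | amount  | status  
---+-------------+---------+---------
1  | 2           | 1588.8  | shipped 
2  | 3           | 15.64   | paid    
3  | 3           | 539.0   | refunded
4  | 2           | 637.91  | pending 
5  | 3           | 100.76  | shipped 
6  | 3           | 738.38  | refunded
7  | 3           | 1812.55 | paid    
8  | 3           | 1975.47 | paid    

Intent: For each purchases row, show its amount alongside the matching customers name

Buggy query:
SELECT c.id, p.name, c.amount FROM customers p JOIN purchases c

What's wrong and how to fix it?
Bug: JOIN with no ON clause produces a cartesian product; every purchases row pairs with every customers row

Fix: Add ON c.customer_id = p.id to the JOIN

Corrected query:
SELECT c.id, p.name, c.amount FROM customers p JOIN purchases c ON c.customer_id = p.id

Result:
id | name  | amount 
---+-------+--------
1  | Dave  | 1588.8 
2  | Carol | 15.64  
3  | Carol | 539    
4  | Dave  | 637.91 
5  | Carol | 100.76 
6  | Carol | 738.38 
7  | Carol | 1812.55
8  | Carol | 1975.47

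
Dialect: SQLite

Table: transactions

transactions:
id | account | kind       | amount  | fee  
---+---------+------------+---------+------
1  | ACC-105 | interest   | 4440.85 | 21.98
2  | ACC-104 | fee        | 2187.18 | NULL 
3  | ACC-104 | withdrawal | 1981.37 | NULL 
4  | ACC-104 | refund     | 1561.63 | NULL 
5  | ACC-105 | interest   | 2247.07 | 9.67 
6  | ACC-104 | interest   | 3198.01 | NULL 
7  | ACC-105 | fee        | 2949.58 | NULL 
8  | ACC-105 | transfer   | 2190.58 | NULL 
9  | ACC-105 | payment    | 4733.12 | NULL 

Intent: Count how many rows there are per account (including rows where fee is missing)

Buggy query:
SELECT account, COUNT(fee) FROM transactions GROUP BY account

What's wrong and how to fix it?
Bug: COUNT(column) counts non-NULL values only; rows with NULL fee aren't counted

Fix: Use COUNT(*) to count all rows regardless of NULL

Corrected query:
SELECT account, COUNT(*) FROM transactions GROUP BY account

Result:
account | COUNT(*)
--------+---------
ACC-104 | 4       
ACC-105 | 5       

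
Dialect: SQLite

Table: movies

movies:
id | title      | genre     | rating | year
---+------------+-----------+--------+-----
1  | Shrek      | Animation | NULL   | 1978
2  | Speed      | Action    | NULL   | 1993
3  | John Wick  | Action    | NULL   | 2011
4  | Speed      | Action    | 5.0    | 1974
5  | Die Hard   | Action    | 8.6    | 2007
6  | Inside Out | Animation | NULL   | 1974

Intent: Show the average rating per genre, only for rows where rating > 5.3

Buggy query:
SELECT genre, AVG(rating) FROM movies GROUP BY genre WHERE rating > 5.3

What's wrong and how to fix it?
Bug: Row-level WHERE must come before GROUP BY in the clause order

Fix: Move the WHERE clause before GROUP BY

Corrected query:
SELECT genre, AVG(rating) FROM movies WHERE rating > 5.3 GROUP BY genre

Result:
genre  | AVG(rating)
-------+------------
Action | 8.6        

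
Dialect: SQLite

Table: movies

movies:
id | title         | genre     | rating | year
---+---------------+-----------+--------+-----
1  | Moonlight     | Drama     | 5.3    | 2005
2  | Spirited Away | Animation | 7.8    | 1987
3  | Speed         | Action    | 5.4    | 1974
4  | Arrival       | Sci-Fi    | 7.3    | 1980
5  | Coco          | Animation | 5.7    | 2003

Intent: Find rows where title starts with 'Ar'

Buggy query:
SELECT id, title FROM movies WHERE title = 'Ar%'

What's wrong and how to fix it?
Bug: Wildcards only work with LIKE; '=' treats '%' as a literal character

Fix: Replace '=' with LIKE so 'Ar%' is treated as a pattern

Corrected query:
SELECT id, title FROM movies WHERE title LIKE 'Ar%'

Result:
id | title  
---+--------
4  | Arrival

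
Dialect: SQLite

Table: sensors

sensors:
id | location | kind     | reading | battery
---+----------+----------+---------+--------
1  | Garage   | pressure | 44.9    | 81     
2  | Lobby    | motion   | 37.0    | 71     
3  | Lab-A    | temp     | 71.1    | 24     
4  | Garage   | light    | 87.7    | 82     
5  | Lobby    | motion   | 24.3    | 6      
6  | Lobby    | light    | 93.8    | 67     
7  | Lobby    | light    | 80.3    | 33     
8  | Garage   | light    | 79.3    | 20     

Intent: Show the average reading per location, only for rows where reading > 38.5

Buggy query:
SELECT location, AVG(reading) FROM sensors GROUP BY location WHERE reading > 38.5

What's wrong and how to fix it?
Bug: Row-level WHERE must come before GROUP BY in the clause order

Fix: Move the WHERE clause before GROUP BY

Corrected query:
SELECT location, AVG(reading) FROM sensors WHERE reading > 38.5 GROUP BY location

Result:
location | AVG(reading)
---------+-------------
Garage   | 70.633333   
Lab-A    | 71.1        
Lobby    | 87.05       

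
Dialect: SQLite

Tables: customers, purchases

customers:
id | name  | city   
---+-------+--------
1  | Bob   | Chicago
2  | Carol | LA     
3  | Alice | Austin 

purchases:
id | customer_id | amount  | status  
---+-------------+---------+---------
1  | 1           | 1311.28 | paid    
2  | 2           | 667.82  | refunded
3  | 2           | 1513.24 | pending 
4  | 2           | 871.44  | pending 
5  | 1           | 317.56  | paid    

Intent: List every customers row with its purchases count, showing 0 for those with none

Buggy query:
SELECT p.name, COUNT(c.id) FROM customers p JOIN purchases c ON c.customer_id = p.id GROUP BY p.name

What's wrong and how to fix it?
Bug: INNER JOIN drops customers rows that have no matching purchases rows

Fix: Switch to LEFT JOIN to retain unmatched parent rows

Corrected query:
SELECT p.name, COUNT(c.id) FROM customers p LEFT JOIN purchases c ON c.customer_id = p.id GROUP BY p.name

Result:
name  | COUNT(c.id)
------+------------
Alice | 0          
Bob   | 2          
Carol | 3          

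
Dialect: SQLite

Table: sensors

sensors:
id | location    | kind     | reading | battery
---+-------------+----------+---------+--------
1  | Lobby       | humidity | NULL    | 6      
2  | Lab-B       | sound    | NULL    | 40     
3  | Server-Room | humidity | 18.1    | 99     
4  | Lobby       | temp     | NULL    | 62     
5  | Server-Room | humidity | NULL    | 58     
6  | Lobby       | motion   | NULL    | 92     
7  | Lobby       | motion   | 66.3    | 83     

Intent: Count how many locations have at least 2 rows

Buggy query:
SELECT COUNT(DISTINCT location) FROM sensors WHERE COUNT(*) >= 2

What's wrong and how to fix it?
Bug: WHERE filters individual rows, not groups, so a group-level COUNT is invalid there

Fix: Group first with HAVING COUNT(*) >= 2, then COUNT the resulting groups

Corrected query:
SELECT COUNT(*) FROM (SELECT location FROM sensors GROUP BY location HAVING COUNT(*) >= 2)

Result:
COUNT(*)
--------
2       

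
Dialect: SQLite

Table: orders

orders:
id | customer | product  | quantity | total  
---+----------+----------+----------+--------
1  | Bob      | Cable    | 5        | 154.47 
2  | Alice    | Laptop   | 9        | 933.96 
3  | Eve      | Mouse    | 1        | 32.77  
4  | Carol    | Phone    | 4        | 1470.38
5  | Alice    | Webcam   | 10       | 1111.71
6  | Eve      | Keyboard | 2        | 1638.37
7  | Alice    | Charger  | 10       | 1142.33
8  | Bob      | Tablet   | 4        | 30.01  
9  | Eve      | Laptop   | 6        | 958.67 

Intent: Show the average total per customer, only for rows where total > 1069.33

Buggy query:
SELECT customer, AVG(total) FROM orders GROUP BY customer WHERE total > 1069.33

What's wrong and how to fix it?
Bug: WHERE cannot follow GROUP BY

Fix: Move the WHERE clause before GROUP BY

Corrected query:
SELECT customer, AVG(total) FROM orders WHERE total > 1069.33 GROUP BY customer

Result:
customer | AVG(total)
---------+-----------
Alice    | 1127.02   
Carol    | 1470.38   
Eve      | 1638.37   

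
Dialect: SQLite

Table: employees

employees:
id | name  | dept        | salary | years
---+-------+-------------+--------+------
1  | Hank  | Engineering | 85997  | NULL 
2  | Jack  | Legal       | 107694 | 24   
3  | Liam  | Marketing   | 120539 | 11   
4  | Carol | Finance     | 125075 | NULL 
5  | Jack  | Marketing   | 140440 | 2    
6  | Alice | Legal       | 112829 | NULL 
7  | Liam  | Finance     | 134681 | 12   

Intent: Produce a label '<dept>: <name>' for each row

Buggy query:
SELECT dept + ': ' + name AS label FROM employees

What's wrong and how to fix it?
Bug: '+' is numeric addition; on text columns SQLite converts them to 0 instead of concatenating

Fix: Replace + with || to concatenate text

Corrected query:
SELECT dept || ': ' || name AS label FROM employees

Result:
label            
-----------------
Engineering: Hank
Legal: Jack      
Marketing: Liam  
Finance: Carol   
Marketing: Jack  
Legal: Alice     
Finance: Liam    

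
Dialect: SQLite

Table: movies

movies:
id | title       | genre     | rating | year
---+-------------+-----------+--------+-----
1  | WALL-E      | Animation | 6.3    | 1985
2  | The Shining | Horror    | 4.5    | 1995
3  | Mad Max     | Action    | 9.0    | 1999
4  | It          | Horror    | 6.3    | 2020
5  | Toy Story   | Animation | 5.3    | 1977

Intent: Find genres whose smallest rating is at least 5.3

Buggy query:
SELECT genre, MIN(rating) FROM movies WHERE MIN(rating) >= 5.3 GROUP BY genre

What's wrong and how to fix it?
Bug: MIN() in WHERE is a misuse of aggregate

Fix: Replace WHERE with HAVING after the GROUP BY

Corrected query:
SELECT genre, MIN(rating) FROM movies GROUP BY genre HAVING MIN(rating) >= 5.3

Result:
genre     | MIN(rating)
----------+------------
Action    | 9          
Animation | 5.3        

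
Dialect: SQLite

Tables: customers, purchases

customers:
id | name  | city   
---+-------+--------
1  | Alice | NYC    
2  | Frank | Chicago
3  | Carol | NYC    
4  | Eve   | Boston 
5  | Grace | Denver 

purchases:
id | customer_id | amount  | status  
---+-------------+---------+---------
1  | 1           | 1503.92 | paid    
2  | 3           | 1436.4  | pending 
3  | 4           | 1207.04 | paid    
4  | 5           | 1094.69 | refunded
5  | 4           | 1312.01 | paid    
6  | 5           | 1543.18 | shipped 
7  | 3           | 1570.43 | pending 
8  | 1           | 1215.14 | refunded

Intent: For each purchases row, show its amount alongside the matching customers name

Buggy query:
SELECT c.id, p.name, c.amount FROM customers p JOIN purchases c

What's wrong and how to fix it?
Bug: JOIN with no ON clause produces a cartesian product; every purchases row pairs with every customers row

Fix: Specify the join condition linking the foreign key to the parent id

Corrected query:
SELECT c.id, p.name, c.amount FROM customers p JOIN purchases c ON c.customer_id = p.id

Result:
id | name  | amount 
---+-------+--------
1  | Alice | 1503.92
2  | Carol | 1436.4 
3  | Eve   | 1207.04
4  | Grace | 1094.69
5  | Eve   | 1312.01
6  | Grace | 1543.18
7  | Carol | 1570.43
8  | Alice | 1215.14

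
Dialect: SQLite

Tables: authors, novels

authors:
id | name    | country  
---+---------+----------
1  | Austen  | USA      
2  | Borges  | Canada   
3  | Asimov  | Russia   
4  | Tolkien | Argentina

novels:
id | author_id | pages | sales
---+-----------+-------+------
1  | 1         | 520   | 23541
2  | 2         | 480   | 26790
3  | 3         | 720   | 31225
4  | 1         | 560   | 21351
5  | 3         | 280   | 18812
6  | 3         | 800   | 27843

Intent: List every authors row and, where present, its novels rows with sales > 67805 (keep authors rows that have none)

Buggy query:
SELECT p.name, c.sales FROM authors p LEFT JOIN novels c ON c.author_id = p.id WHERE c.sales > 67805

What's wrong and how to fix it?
Bug: A WHERE condition on the right-hand table after LEFT JOIN drops unmatched parents

Fix: Move the right-table condition into the ON clause so unmatched parents are kept

Corrected query:
SELECT p.name, c.sales FROM authors p LEFT JOIN novels c ON c.author_id = p.id AND c.sales > 67805

Result:
name    | sales
--------+------
Austen  | NULL 
Borges  | NULL 
Asimov  | NULL 
Tolkien | NULL 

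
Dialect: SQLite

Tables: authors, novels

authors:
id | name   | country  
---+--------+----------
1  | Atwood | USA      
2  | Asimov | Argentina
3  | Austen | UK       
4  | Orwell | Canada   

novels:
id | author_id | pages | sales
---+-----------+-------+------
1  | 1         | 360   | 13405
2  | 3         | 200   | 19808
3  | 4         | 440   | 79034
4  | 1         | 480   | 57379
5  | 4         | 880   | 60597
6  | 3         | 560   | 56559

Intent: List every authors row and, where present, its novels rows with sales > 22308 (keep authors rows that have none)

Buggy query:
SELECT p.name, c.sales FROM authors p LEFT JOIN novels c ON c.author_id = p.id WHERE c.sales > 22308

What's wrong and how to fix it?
Bug: Filtering c.sales in WHERE discards the NULL rows produced by LEFT JOIN, turning it into an inner join

Fix: Put 'c.sales > 22308' in the JOIN's ON clause instead of WHERE

Corrected query:
SELECT p.name, c.sales FROM authors p LEFT JOIN novels c ON c.author_id = p.id AND c.sales > 22308

Result:
name   | sales
-------+------
Atwood | 57379
Asimov | NULL 
Austen | 56559
Orwell | 60597
Orwell | 79034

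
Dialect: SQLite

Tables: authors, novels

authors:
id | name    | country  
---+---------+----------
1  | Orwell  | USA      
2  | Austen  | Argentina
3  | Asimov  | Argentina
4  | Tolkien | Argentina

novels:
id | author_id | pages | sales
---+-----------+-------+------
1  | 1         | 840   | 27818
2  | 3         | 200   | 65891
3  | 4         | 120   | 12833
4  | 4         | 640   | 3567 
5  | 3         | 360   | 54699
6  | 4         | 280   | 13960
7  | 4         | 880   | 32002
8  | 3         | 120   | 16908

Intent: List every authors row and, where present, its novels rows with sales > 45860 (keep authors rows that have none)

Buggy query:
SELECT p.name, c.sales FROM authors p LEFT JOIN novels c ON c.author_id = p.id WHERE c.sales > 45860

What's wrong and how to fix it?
Bug: Filtering c.sales in WHERE discards the NULL rows produced by LEFT JOIN, turning it into an inner join

Fix: Move the right-table condition into the ON clause so unmatched parents are kept

Corrected query:
SELECT p.name, c.sales FROM authors p LEFT JOIN novels c ON c.author_id = p.id AND c.sales > 45860

Result:
name    | sales
--------+------
Orwell  | NULL 
Austen  | NULL 
Asimov  | 54699
Asimov  | 65891
Tolkien | NULL 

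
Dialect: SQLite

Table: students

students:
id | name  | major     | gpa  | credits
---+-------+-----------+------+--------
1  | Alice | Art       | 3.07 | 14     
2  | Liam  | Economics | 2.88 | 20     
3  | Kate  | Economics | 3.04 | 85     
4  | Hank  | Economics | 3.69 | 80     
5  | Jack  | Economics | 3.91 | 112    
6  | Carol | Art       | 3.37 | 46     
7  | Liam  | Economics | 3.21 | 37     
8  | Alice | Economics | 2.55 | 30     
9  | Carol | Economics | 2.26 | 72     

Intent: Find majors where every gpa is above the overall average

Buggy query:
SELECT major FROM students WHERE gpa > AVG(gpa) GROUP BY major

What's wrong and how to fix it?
Bug: WHERE evaluates per row before aggregation, so AVG() is unavailable

Fix: Use a subquery for AVG and a HAVING MIN(...) filter so the condition holds for every row in the group

Corrected query:
SELECT major FROM students GROUP BY major HAVING MIN(gpa) > (SELECT AVG(gpa) FROM students)

Result:
(no rows)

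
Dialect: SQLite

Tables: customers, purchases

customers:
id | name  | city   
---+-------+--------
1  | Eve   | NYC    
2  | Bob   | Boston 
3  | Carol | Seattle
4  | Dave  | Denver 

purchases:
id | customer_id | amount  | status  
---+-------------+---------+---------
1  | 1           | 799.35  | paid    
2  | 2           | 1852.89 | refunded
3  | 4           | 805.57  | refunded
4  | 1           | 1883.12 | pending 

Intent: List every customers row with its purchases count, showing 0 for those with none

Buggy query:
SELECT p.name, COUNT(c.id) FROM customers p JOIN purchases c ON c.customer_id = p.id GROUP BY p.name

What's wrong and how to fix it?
Bug: An inner join excludes parents with zero children

Fix: Use LEFT JOIN so parents without children still appear (COUNT(c.id) gives 0)

Corrected query:
SELECT p.name, COUNT(c.id) FROM customers p LEFT JOIN purchases c ON c.customer_id = p.id GROUP BY p.name

Result:
name  | COUNT(c.id)
------+------------
Bob   | 1          
Carol | 0          
Dave  | 1          
Eve   | 2          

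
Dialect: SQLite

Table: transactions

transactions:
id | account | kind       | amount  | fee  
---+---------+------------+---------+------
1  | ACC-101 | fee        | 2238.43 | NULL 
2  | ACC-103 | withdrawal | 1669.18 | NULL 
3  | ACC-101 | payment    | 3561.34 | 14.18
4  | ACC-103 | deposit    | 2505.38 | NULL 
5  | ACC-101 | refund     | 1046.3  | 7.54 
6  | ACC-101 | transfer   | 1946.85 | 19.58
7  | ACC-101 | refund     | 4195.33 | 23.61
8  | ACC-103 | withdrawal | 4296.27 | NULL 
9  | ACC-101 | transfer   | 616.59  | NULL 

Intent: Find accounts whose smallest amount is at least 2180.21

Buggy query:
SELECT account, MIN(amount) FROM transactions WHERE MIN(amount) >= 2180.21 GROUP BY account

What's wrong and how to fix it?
Bug: Aggregates like MIN are computed per group after WHERE runs

Fix: Use HAVING for the per-group MIN condition

Corrected query:
SELECT account, MIN(amount) FROM transactions GROUP BY account HAVING MIN(amount) >= 2180.21

Result:
(no rows)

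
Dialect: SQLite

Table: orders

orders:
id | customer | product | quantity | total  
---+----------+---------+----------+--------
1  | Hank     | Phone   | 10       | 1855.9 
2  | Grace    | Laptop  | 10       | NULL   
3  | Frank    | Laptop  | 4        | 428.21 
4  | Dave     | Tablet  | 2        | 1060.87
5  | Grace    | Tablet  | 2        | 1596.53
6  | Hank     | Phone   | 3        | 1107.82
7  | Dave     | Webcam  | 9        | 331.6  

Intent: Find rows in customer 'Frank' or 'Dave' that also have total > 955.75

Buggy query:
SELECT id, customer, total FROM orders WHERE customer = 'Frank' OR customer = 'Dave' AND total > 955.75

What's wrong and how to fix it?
Bug: Without parentheses, AND is evaluated before OR, so the total filter only applies to the 'Dave' branch

Fix: Group the OR with parentheses (or use IN), then AND the threshold

Corrected query:
SELECT id, customer, total FROM orders WHERE (customer = 'Frank' OR customer = 'Dave') AND total > 955.75

Result:
id | customer | total  
---+----------+--------
4  | Dave     | 1060.87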